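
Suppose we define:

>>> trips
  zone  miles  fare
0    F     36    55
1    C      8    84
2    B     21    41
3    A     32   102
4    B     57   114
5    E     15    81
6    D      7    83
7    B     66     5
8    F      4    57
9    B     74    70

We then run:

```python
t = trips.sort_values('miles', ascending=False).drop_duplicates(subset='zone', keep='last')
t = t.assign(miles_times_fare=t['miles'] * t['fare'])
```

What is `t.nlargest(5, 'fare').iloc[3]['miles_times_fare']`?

sort by miles descending:
  zone  miles  fare
9    B     74    70
7    B     66     5
4    B     57   114
0    F     36    55
3    A     32   102
2    B     21    41
5    E     15    81
1    C      8    84
6    D      7    83
8    F      4    57
drop duplicate zone (keep=last):
  zone  miles  fare
3    A     32   102
2    B     21    41
5    E     15    81
1    C      8    84
6    D      7    83
8    F      4    57
add column miles_times_fare = t['miles'] * t['fare']:
  zone  miles  fare  miles_times_fare
3    A     32   102              3264
2    B     21    41               861
5    E     15    81              1215
1    C      8    84               672
6    D      7    83               581
8    F      4    57               228
take 5 rows with largest fare:
  zone  miles  fare  miles_times_fare
3    A     32   102              3264
1    C      8    84               672
6    D      7    83               581
5    E     15    81              1215
8    F      4    57               228
Then the value at position 3, column 'miles_times_fare': 1215

1215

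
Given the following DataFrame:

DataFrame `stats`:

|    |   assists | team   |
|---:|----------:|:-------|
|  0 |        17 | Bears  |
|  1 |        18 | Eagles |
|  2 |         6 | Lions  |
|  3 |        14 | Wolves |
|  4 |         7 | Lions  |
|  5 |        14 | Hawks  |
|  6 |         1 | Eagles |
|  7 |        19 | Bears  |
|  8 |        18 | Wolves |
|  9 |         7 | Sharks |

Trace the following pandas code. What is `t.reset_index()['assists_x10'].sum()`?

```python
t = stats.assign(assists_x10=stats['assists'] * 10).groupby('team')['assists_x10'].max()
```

add column assists_x10 = stats['assists'] * 10:
   assists    team  assists_x10
0       17   Bears          170
1       18  Eagles          180
2        6   Lions           60
3       14  Wolves          140
4        7   Lions           70
5       14   Hawks          140
6        1  Eagles           10
7       19   Bears          190
8       18  Wolves          180
9        7  Sharks           70
group by team, max of assists_x10:
team
Bears     190
Eagles    180
Hawks     140
Lions      70
Sharks     70
Wolves    180
Name: assists_x10, dtype: int64
reset_index():
     team  assists_x10
0   Bears          190
1  Eagles          180
2   Hawks          140
3   Lions           70
4  Sharks           70
5  Wolves          180
Reading off the sum of column 'assists_x10', we get 830.

830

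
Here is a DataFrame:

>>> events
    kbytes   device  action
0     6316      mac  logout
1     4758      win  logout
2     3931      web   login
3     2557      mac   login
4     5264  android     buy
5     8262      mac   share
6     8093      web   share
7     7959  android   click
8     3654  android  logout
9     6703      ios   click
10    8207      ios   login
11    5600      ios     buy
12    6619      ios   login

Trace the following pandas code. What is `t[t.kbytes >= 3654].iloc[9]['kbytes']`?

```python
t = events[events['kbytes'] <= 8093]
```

filter rows where kbytes <= 8093:
    kbytes   device  action
0     6316      mac  logout
1     4758      win  logout
2     3931      web   login
3     2557      mac   login
4     5264  android     buy
6     8093      web   share
7     7959  android   click
8     3654  android  logout
9     6703      ios   click
11    5600      ios     buy
12    6619      ios   login
filter rows where kbytes >= 3654:
    kbytes   device  action
0     6316      mac  logout
1     4758      win  logout
2     3931      web   login
4     5264  android     buy
6     8093      web   share
7     7959  android   click
8     3654  android  logout
9     6703      ios   click
11    5600      ios     buy
12    6619      ios   login

6619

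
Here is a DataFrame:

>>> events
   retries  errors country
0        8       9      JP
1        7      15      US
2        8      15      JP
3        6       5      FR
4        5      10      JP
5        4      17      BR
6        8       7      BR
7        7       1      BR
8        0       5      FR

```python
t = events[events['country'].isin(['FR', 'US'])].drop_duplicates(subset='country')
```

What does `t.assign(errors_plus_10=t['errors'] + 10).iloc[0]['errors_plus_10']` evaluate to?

25

filter rows where country in ['FR', 'US']:
   retries  errors country
1        7      15      US
3        6       5      FR
8        0       5      FR
drop duplicate country (keep=first):
   retries  errors country
1        7      15      US
3        6       5      FR
add column errors_plus_10 = t['errors'] + 10:
   retries  errors country  errors_plus_10
1        7      15      US              25
3        6       5      FR              15
The value at position 0, column 'errors_plus_10' is 25.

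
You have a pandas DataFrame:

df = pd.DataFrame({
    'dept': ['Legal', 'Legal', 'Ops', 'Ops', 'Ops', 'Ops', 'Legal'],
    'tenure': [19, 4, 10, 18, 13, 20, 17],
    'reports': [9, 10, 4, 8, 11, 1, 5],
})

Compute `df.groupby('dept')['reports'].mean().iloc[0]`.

group by dept, mean of reports:
dept
Legal    8.0
Ops      6.0
Name: reports, dtype: float64
value at position 0 → 8.0

8.0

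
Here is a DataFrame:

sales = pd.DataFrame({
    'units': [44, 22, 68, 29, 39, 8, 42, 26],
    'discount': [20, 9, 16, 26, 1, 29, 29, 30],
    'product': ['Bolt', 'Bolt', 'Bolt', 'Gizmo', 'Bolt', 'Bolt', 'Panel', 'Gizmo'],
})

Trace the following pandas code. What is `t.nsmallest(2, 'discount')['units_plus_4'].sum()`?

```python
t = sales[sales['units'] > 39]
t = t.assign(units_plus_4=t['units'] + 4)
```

120

filter rows where units > 39:
   units  discount product
0     44        20    Bolt
2     68        16    Bolt
6     42        29   Panel
add column units_plus_4 = t['units'] + 4:
   units  discount product  units_plus_4
0     44        20    Bolt            48
2     68        16    Bolt            72
6     42        29   Panel            46
take 2 rows with smallest discount:
   units  discount product  units_plus_4
2     68        16    Bolt            72
0     44        20    Bolt            48
Then the sum of column 'units_plus_4': 120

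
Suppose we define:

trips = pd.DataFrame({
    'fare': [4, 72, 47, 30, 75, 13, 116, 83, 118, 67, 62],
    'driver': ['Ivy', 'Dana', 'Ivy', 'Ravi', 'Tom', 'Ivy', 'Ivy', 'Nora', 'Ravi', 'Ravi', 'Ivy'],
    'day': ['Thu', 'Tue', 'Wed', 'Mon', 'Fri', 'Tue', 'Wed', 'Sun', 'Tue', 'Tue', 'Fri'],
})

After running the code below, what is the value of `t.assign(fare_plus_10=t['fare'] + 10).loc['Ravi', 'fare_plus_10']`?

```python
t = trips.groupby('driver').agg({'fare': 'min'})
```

40

group by driver, min of fare:
        fare
driver      
Dana      72
Ivy        4
Nora      83
Ravi      30
Tom       75
add column fare_plus_10 = t['fare'] + 10:
        fare  fare_plus_10
driver                    
Dana      72            82
Ivy        4            14
Nora      83            93
Ravi      30            40
Tom       75            85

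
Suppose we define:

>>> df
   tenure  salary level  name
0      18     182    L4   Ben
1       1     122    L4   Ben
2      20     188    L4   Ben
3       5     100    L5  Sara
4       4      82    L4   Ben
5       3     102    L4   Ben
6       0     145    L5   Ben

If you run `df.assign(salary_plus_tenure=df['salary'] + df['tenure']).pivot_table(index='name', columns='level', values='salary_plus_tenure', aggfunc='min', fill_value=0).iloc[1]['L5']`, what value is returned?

105

add column salary_plus_tenure = df['salary'] + df['tenure']:
   tenure  salary level  name  salary_plus_tenure
0      18     182    L4   Ben                 200
1       1     122    L4   Ben                 123
2      20     188    L4   Ben                 208
3       5     100    L5  Sara                 105
4       4      82    L4   Ben                  86
5       3     102    L4   Ben                 105
6       0     145    L5   Ben                 145
pivot: rows=name, cols=level, min(salary_plus_tenure):
level  L4   L5
name          
Ben    86  145
Sara    0  105
Finally, value at position 1, column 'L5' = 105.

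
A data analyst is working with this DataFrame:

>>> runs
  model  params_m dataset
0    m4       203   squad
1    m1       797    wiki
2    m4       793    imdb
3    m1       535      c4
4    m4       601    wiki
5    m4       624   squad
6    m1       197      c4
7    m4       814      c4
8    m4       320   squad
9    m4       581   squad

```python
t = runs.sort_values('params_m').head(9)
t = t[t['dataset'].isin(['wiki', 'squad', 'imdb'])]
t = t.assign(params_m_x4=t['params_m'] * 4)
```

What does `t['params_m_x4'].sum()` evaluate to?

15676

sort by params_m:
  model  params_m dataset
6    m1       197      c4
0    m4       203   squad
8    m4       320   squad
3    m1       535      c4
9    m4       581   squad
4    m4       601    wiki
5    m4       624   squad
2    m4       793    imdb
1    m1       797    wiki
7    m4       814      c4
take first 9 rows:
  model  params_m dataset
6    m1       197      c4
0    m4       203   squad
8    m4       320   squad
3    m1       535      c4
9    m4       581   squad
4    m4       601    wiki
5    m4       624   squad
2    m4       793    imdb
1    m1       797    wiki
filter rows where dataset in ['wiki', 'squad', 'imdb']:
  model  params_m dataset
0    m4       203   squad
8    m4       320   squad
9    m4       581   squad
4    m4       601    wiki
5    m4       624   squad
2    m4       793    imdb
1    m1       797    wiki
add column params_m_x4 = t['params_m'] * 4:
  model  params_m dataset  params_m_x4
0    m4       203   squad          812
8    m4       320   squad         1280
9    m4       581   squad         2324
4    m4       601    wiki         2404
5    m4       624   squad         2496
2    m4       793    imdb         3172
1    m1       797    wiki         3188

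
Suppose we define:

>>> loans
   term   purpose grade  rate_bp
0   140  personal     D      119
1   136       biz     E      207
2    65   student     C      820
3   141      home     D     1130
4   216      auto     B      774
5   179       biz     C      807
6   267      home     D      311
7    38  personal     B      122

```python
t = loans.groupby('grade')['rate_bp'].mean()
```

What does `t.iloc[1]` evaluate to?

group by grade, mean of rate_bp:
grade
B    448.0
C    813.5
D    520.0
E    207.0
Name: rate_bp, dtype: float64

813.5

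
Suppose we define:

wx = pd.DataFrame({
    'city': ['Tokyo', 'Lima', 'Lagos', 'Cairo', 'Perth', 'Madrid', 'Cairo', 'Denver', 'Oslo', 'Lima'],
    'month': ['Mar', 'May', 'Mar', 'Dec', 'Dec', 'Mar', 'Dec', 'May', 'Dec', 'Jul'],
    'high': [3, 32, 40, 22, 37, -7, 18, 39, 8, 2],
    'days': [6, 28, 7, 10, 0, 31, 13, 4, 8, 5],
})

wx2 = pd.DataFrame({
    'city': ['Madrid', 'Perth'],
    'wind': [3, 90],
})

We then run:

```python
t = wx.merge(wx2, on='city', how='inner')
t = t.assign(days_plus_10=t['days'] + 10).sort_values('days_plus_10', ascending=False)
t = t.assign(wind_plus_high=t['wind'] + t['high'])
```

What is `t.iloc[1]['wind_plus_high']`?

merge on 'city' (how='inner') → 2 rows:
     city month  high  days  wind
0   Perth   Dec    37     0    90
1  Madrid   Mar    -7    31     3
add column days_plus_10 = t['days'] + 10:
     city month  high  days  wind  days_plus_10
0   Perth   Dec    37     0    90            10
1  Madrid   Mar    -7    31     3            41
sort by days_plus_10 descending:
     city month  high  days  wind  days_plus_10
1  Madrid   Mar    -7    31     3            41
0   Perth   Dec    37     0    90            10
add column wind_plus_high = t['wind'] + t['high']:
     city month  high  days  wind  days_plus_10  wind_plus_high
1  Madrid   Mar    -7    31     3            41              -4
0   Perth   Dec    37     0    90            10             127

127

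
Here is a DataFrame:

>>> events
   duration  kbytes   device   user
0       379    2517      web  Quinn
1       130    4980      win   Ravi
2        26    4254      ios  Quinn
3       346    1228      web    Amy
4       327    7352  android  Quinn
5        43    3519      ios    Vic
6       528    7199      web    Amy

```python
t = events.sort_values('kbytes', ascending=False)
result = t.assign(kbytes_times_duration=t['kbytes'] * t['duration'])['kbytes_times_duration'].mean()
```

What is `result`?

sort by kbytes descending:
   duration  kbytes   device   user
4       327    7352  android  Quinn
6       528    7199      web    Amy
1       130    4980      win   Ravi
2        26    4254      ios  Quinn
5        43    3519      ios    Vic
0       379    2517      web  Quinn
3       346    1228      web    Amy
add column kbytes_times_duration = t['kbytes'] * t['duration']:
   duration  kbytes   device   user  kbytes_times_duration
4       327    7352  android  Quinn                2404104
6       528    7199      web    Amy                3801072
1       130    4980      win   Ravi                 647400
2        26    4254      ios  Quinn                 110604
5        43    3519      ios    Vic                 151317
0       379    2517      web  Quinn                 953943
3       346    1228      web    Amy                 424888

1213332.57143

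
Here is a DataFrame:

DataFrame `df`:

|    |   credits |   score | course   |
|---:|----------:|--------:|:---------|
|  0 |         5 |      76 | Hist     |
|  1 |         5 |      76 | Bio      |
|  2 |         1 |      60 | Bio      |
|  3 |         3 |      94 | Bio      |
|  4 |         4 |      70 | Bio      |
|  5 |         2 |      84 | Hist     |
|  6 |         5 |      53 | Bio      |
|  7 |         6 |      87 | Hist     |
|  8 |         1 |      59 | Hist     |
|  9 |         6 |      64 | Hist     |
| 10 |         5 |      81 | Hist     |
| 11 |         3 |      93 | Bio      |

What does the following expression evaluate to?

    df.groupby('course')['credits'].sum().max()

25

group by course, sum of credits:
course
Bio     21
Hist    25
Name: credits, dtype: int64
Finally, max of the resulting series = 25.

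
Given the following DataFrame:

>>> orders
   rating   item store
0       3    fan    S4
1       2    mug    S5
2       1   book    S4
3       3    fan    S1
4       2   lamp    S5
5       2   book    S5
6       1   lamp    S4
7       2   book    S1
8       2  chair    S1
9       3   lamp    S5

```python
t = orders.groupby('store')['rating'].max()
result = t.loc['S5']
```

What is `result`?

3

group by store, max of rating:
store
S1    3
S4    3
S5    3
Name: rating, dtype: int64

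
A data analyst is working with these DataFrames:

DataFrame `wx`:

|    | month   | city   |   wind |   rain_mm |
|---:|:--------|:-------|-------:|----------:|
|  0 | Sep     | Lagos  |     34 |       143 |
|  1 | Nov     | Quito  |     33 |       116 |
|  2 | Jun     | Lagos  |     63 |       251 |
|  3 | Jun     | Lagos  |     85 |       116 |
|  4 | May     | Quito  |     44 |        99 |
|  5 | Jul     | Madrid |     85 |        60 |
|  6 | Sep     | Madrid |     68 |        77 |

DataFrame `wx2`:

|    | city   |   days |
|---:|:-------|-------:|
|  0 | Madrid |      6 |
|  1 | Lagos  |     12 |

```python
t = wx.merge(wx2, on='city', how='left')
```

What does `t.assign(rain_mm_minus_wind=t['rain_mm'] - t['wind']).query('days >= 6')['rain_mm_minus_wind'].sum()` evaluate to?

merge on 'city' (how='left') → 7 rows:
  month    city  wind  rain_mm  days
0   Sep   Lagos    34      143  12.0
1   Nov   Quito    33      116   NaN
2   Jun   Lagos    63      251  12.0
3   Jun   Lagos    85      116  12.0
4   May   Quito    44       99   NaN
5   Jul  Madrid    85       60   6.0
6   Sep  Madrid    68       77   6.0
add column rain_mm_minus_wind = t['rain_mm'] - t['wind']:
  month    city  wind  rain_mm  days  rain_mm_minus_wind
0   Sep   Lagos    34      143  12.0                 109
1   Nov   Quito    33      116   NaN                  83
2   Jun   Lagos    63      251  12.0                 188
3   Jun   Lagos    85      116  12.0                  31
4   May   Quito    44       99   NaN                  55
5   Jul  Madrid    85       60   6.0                 -25
6   Sep  Madrid    68       77   6.0                   9
filter rows where days >= 6:
  month    city  wind  rain_mm  days  rain_mm_minus_wind
0   Sep   Lagos    34      143  12.0                 109
2   Jun   Lagos    63      251  12.0                 188
3   Jun   Lagos    85      116  12.0                  31
5   Jul  Madrid    85       60   6.0                 -25
6   Sep  Madrid    68       77   6.0                   9
The sum of column 'rain_mm_minus_wind' is 312.

312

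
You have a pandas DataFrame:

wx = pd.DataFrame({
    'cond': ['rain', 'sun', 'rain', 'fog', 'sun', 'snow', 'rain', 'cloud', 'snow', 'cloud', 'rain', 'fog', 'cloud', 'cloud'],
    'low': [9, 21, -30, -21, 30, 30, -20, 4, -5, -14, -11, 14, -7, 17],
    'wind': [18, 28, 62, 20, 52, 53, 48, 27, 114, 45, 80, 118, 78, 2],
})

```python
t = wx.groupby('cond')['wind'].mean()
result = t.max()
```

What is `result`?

83.5

group by cond, mean of wind:
cond
cloud    38.0
fog      69.0
rain     52.0
snow     83.5
sun      40.0
Name: wind, dtype: float64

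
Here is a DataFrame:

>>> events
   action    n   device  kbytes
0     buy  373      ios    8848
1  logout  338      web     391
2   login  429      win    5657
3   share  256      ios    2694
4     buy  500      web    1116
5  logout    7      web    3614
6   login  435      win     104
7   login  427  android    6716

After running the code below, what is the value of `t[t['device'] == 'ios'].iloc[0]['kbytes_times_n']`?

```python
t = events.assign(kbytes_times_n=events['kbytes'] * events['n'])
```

3300304

add column kbytes_times_n = events['kbytes'] * events['n']:
   action    n   device  kbytes  kbytes_times_n
0     buy  373      ios    8848         3300304
1  logout  338      web     391          132158
2   login  429      win    5657         2426853
3   share  256      ios    2694          689664
4     buy  500      web    1116          558000
5  logout    7      web    3614           25298
6   login  435      win     104           45240
7   login  427  android    6716         2867732
filter rows where device == 'ios':
  action    n device  kbytes  kbytes_times_n
0    buy  373    ios    8848         3300304
3  share  256    ios    2694          689664
value at position 0, column 'kbytes_times_n' → 3300304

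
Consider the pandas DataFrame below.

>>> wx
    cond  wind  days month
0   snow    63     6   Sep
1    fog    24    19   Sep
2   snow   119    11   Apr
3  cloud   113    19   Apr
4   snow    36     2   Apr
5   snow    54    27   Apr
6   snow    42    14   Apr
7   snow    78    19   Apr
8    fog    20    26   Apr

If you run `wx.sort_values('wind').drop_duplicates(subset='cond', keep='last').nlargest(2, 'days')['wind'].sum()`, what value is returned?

137

sort by wind:
    cond  wind  days month
8    fog    20    26   Apr
1    fog    24    19   Sep
4   snow    36     2   Apr
6   snow    42    14   Apr
5   snow    54    27   Apr
0   snow    63     6   Sep
7   snow    78    19   Apr
3  cloud   113    19   Apr
2   snow   119    11   Apr
drop duplicate cond (keep=last):
    cond  wind  days month
1    fog    24    19   Sep
3  cloud   113    19   Apr
2   snow   119    11   Apr
take 2 rows with largest days:
    cond  wind  days month
1    fog    24    19   Sep
3  cloud   113    19   Apr
Finally, sum of column 'wind' = 137.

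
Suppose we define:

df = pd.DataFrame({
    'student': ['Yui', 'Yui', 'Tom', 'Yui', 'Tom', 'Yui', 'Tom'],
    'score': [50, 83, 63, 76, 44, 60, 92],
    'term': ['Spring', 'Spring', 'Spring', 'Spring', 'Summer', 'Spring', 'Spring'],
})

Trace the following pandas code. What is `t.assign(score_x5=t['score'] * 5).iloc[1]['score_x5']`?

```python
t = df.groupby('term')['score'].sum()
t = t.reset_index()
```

group by term, sum of score:
term
Spring    424
Summer     44
Name: score, dtype: int64
reset_index():
     term  score
0  Spring    424
1  Summer     44
add column score_x5 = t['score'] * 5:
     term  score  score_x5
0  Spring    424      2120
1  Summer     44       220
value at position 1, column 'score_x5' → 220

220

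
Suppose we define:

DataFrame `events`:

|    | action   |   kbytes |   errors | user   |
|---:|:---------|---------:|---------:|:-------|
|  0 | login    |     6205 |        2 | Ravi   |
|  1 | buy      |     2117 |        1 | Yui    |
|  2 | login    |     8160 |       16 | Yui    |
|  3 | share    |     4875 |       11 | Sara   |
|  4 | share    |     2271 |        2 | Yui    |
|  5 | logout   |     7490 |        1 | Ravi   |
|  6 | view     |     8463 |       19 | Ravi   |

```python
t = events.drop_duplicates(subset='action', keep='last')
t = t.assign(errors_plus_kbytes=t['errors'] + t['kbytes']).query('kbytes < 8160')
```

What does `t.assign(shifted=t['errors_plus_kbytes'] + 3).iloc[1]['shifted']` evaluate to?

drop duplicate action (keep=last):
   action  kbytes  errors  user
1     buy    2117       1   Yui
2   login    8160      16   Yui
4   share    2271       2   Yui
5  logout    7490       1  Ravi
6    view    8463      19  Ravi
add column errors_plus_kbytes = t['errors'] + t['kbytes']:
   action  kbytes  errors  user  errors_plus_kbytes
1     buy    2117       1   Yui                2118
2   login    8160      16   Yui                8176
4   share    2271       2   Yui                2273
5  logout    7490       1  Ravi                7491
6    view    8463      19  Ravi                8482
filter rows where kbytes < 8160:
   action  kbytes  errors  user  errors_plus_kbytes
1     buy    2117       1   Yui                2118
4   share    2271       2   Yui                2273
5  logout    7490       1  Ravi                7491
add column shifted = t['errors_plus_kbytes'] + 3:
   action  kbytes  errors  user  errors_plus_kbytes  shifted
1     buy    2117       1   Yui                2118     2121
4   share    2271       2   Yui                2273     2276
5  logout    7490       1  Ravi                7491     7494
The value at position 1, column 'shifted' is 2276.

2276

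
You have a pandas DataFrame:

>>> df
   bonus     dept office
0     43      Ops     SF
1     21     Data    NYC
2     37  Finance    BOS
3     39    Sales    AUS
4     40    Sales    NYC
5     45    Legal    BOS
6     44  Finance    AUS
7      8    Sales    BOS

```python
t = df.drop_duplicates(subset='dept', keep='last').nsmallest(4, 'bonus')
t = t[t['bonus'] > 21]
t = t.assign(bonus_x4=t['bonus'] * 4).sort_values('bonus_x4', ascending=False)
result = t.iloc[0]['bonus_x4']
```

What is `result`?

drop duplicate dept (keep=last):
   bonus     dept office
0     43      Ops     SF
1     21     Data    NYC
5     45    Legal    BOS
6     44  Finance    AUS
7      8    Sales    BOS
take 4 rows with smallest bonus:
   bonus     dept office
7      8    Sales    BOS
1     21     Data    NYC
0     43      Ops     SF
6     44  Finance    AUS
filter rows where bonus > 21:
   bonus     dept office
0     43      Ops     SF
6     44  Finance    AUS
add column bonus_x4 = t['bonus'] * 4:
   bonus     dept office  bonus_x4
0     43      Ops     SF       172
6     44  Finance    AUS       176
sort by bonus_x4 descending:
   bonus     dept office  bonus_x4
6     44  Finance    AUS       176
0     43      Ops     SF       172
So iloc[0]['bonus_x4'] = 176.

176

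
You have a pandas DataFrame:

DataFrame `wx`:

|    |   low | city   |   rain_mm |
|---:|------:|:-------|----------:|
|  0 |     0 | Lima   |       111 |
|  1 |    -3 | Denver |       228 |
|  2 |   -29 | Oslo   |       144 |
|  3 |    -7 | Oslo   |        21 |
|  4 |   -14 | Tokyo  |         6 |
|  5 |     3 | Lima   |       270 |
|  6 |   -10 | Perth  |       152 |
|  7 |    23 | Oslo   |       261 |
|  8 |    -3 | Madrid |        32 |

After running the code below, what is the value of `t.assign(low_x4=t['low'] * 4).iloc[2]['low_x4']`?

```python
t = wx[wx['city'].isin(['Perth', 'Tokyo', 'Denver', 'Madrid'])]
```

-40

filter rows where city in ['Perth', 'Tokyo', 'Denver', 'Madrid']:
   low    city  rain_mm
1   -3  Denver      228
4  -14   Tokyo        6
6  -10   Perth      152
8   -3  Madrid       32
add column low_x4 = t['low'] * 4:
   low    city  rain_mm  low_x4
1   -3  Denver      228     -12
4  -14   Tokyo        6     -56
6  -10   Perth      152     -40
8   -3  Madrid       32     -12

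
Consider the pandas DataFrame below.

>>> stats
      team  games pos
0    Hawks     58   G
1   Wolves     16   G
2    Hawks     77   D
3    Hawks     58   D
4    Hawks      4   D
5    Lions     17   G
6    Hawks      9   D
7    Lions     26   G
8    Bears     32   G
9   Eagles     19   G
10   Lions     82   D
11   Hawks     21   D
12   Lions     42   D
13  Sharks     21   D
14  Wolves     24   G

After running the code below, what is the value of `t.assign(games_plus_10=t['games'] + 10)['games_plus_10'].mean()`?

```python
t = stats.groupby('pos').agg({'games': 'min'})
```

group by pos, min of games:
     games
pos       
D        4
G       16
add column games_plus_10 = t['games'] + 10:
     games  games_plus_10
pos                      
D        4             14
G       16             26
Reading off the mean of column 'games_plus_10', we get 20.0.

20.0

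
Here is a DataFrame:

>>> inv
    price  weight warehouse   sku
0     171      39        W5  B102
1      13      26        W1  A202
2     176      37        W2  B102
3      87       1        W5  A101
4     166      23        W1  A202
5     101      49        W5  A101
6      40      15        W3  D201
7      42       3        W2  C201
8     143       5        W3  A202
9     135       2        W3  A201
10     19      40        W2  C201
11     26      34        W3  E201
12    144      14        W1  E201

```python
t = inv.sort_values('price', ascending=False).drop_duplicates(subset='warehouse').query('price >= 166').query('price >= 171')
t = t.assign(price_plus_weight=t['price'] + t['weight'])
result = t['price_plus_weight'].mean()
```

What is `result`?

sort by price descending:
    price  weight warehouse   sku
2     176      37        W2  B102
0     171      39        W5  B102
4     166      23        W1  A202
12    144      14        W1  E201
8     143       5        W3  A202
9     135       2        W3  A201
5     101      49        W5  A101
3      87       1        W5  A101
7      42       3        W2  C201
6      40      15        W3  D201
11     26      34        W3  E201
10     19      40        W2  C201
1      13      26        W1  A202
drop duplicate warehouse (keep=first):
   price  weight warehouse   sku
2    176      37        W2  B102
0    171      39        W5  B102
4    166      23        W1  A202
8    143       5        W3  A202
filter rows where price >= 166:
   price  weight warehouse   sku
2    176      37        W2  B102
0    171      39        W5  B102
4    166      23        W1  A202
filter rows where price >= 171:
   price  weight warehouse   sku
2    176      37        W2  B102
0    171      39        W5  B102
add column price_plus_weight = t['price'] + t['weight']:
   price  weight warehouse   sku  price_plus_weight
2    176      37        W2  B102                213
0    171      39        W5  B102                210

211.5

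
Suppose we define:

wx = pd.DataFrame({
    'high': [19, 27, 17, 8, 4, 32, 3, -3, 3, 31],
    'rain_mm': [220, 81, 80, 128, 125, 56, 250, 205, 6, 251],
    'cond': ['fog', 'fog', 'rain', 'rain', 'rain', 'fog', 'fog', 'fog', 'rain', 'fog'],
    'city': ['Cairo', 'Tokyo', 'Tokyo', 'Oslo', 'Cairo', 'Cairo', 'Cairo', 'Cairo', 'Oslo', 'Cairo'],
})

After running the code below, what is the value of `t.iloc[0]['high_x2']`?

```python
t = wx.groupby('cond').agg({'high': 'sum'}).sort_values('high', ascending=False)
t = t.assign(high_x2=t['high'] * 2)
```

218

group by cond, sum of high:
      high
cond      
fog    109
rain    32
sort by high descending:
      high
cond      
fog    109
rain    32
add column high_x2 = t['high'] * 2:
      high  high_x2
cond               
fog    109      218
rain    32       64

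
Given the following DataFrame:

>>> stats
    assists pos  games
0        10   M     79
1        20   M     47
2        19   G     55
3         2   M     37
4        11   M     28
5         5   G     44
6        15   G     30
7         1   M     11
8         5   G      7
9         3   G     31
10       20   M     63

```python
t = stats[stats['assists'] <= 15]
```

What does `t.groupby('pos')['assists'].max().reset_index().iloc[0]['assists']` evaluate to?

filter rows where assists <= 15:
   assists pos  games
0       10   M     79
3        2   M     37
4       11   M     28
5        5   G     44
6       15   G     30
7        1   M     11
8        5   G      7
9        3   G     31
group by pos, max of assists:
pos
G    15
M    11
Name: assists, dtype: int64
reset_index():
  pos  assists
0   G       15
1   M       11
Finally, value at position 0, column 'assists' = 15.

15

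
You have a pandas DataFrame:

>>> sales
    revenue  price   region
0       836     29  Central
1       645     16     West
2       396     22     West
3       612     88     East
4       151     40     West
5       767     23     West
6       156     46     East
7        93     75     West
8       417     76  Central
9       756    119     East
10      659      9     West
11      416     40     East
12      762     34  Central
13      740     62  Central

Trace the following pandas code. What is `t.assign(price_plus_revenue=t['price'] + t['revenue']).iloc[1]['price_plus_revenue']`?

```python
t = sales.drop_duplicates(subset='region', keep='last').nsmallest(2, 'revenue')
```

drop duplicate region (keep=last):
    revenue  price   region
10      659      9     West
11      416     40     East
13      740     62  Central
take 2 rows with smallest revenue:
    revenue  price region
11      416     40   East
10      659      9   West
add column price_plus_revenue = t['price'] + t['revenue']:
    revenue  price region  price_plus_revenue
11      416     40   East                 456
10      659      9   West                 668

668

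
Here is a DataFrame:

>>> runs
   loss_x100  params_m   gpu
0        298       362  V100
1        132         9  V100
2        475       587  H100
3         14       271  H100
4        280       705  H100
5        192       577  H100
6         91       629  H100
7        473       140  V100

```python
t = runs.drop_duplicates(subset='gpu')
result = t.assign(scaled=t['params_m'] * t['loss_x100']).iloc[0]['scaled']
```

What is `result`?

drop duplicate gpu (keep=first):
   loss_x100  params_m   gpu
0        298       362  V100
2        475       587  H100
add column scaled = t['params_m'] * t['loss_x100']:
   loss_x100  params_m   gpu  scaled
0        298       362  V100  107876
2        475       587  H100  278825

107876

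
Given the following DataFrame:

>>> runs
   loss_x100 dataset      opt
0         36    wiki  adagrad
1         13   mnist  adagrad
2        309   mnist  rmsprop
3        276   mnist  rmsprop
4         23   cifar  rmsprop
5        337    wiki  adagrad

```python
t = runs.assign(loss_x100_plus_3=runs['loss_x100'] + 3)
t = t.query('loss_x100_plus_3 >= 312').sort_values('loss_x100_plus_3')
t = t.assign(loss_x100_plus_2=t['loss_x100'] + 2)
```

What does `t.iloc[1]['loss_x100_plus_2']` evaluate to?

339

add column loss_x100_plus_3 = runs['loss_x100'] + 3:
   loss_x100 dataset      opt  loss_x100_plus_3
0         36    wiki  adagrad                39
1         13   mnist  adagrad                16
2        309   mnist  rmsprop               312
3        276   mnist  rmsprop               279
4         23   cifar  rmsprop                26
5        337    wiki  adagrad               340
filter rows where loss_x100_plus_3 >= 312:
   loss_x100 dataset      opt  loss_x100_plus_3
2        309   mnist  rmsprop               312
5        337    wiki  adagrad               340
sort by loss_x100_plus_3:
   loss_x100 dataset      opt  loss_x100_plus_3
2        309   mnist  rmsprop               312
5        337    wiki  adagrad               340
add column loss_x100_plus_2 = t['loss_x100'] + 2:
   loss_x100 dataset      opt  loss_x100_plus_3  loss_x100_plus_2
2        309   mnist  rmsprop               312               311
5        337    wiki  adagrad               340               339
value at position 1, column 'loss_x100_plus_2' → 339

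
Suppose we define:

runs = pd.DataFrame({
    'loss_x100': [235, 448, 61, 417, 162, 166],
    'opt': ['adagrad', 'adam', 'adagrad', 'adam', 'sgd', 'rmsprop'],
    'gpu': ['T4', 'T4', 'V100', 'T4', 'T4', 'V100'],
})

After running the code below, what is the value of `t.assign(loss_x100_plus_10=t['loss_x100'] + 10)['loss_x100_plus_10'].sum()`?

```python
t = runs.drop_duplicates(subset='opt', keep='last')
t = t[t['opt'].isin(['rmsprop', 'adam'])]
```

603

drop duplicate opt (keep=last):
   loss_x100      opt   gpu
2         61  adagrad  V100
3        417     adam    T4
4        162      sgd    T4
5        166  rmsprop  V100
filter rows where opt in ['rmsprop', 'adam']:
   loss_x100      opt   gpu
3        417     adam    T4
5        166  rmsprop  V100
add column loss_x100_plus_10 = t['loss_x100'] + 10:
   loss_x100      opt   gpu  loss_x100_plus_10
3        417     adam    T4                427
5        166  rmsprop  V100                176
So sum() = 603.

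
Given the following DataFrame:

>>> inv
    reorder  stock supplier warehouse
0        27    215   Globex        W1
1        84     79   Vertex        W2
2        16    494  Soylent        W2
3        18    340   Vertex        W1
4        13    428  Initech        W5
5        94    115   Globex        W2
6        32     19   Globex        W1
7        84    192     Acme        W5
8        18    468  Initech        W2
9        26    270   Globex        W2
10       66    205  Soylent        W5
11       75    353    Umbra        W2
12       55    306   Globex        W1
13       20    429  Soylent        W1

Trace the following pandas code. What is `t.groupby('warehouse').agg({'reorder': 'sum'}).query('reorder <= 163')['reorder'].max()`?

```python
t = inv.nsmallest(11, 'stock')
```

163

take 11 rows with smallest stock:
    reorder  stock supplier warehouse
6        32     19   Globex        W1
1        84     79   Vertex        W2
5        94    115   Globex        W2
7        84    192     Acme        W5
10       66    205  Soylent        W5
0        27    215   Globex        W1
9        26    270   Globex        W2
12       55    306   Globex        W1
3        18    340   Vertex        W1
11       75    353    Umbra        W2
4        13    428  Initech        W5
group by warehouse, sum of reorder:
           reorder
warehouse         
W1             132
W2             279
W5             163
filter rows where reorder <= 163:
           reorder
warehouse         
W1             132
W5             163
Taking the max of column 'reorder' gives 163.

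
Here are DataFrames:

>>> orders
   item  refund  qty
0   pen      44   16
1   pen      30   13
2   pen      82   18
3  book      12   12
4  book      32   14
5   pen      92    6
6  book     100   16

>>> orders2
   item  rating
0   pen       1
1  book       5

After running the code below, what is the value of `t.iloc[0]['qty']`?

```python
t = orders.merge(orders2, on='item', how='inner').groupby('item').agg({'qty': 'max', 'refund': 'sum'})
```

16

merge on 'item' (how='inner') → 7 rows:
   item  refund  qty  rating
0   pen      44   16       1
1   pen      30   13       1
2   pen      82   18       1
3  book      12   12       5
4  book      32   14       5
5   pen      92    6       1
6  book     100   16       5
group by item: max(qty), sum(refund):
      qty  refund
item             
book   16     144
pen    18     248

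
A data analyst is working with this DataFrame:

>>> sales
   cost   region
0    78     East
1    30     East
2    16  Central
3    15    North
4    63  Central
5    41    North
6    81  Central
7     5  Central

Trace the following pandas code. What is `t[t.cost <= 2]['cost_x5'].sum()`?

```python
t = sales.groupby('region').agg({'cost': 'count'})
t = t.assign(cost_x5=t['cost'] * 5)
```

group by region, count of cost:
         cost
region       
Central     4
East        2
North       2
add column cost_x5 = t['cost'] * 5:
         cost  cost_x5
region                
Central     4       20
East        2       10
North       2       10
filter rows where cost <= 2:
        cost  cost_x5
region               
East       2       10
North      2       10

20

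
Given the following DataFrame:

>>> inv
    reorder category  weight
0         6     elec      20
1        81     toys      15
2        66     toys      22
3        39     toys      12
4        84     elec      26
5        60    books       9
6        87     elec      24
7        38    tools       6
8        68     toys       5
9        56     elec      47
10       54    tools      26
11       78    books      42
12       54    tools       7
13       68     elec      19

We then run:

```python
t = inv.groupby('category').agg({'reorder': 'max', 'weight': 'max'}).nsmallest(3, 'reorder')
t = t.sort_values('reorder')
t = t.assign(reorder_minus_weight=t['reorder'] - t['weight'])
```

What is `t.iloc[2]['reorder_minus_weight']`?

59

group by category: max(reorder), max(weight):
          reorder  weight
category                 
books          78      42
elec           87      47
tools          54      26
toys           81      22
take 3 rows with smallest reorder:
          reorder  weight
category                 
tools          54      26
books          78      42
toys           81      22
sort by reorder:
          reorder  weight
category                 
tools          54      26
books          78      42
toys           81      22
add column reorder_minus_weight = t['reorder'] - t['weight']:
          reorder  weight  reorder_minus_weight
category                                       
tools          54      26                    28
books          78      42                    36
toys           81      22                    59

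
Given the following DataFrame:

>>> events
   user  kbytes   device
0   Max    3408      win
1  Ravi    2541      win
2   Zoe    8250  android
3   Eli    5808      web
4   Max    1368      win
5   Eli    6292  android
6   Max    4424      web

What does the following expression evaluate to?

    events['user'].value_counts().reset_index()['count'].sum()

7

value_counts of user:
user
Max     3
Eli     2
Ravi    1
Zoe     1
Name: count, dtype: int64
reset_index():
   user  count
0   Max      3
1   Eli      2
2  Ravi      1
3   Zoe      1
Then the sum of column 'count': 7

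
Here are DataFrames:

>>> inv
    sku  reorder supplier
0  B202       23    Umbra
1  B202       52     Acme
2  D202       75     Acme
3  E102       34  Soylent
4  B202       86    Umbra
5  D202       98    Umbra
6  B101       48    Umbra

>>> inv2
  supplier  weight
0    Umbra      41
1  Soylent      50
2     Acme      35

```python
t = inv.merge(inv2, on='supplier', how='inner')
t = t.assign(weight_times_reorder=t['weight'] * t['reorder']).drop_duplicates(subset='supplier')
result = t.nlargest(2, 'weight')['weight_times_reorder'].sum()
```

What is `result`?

merge on 'supplier' (how='inner') → 7 rows:
    sku  reorder supplier  weight
0  B202       23    Umbra      41
1  B202       52     Acme      35
2  D202       75     Acme      35
3  E102       34  Soylent      50
4  B202       86    Umbra      41
5  D202       98    Umbra      41
6  B101       48    Umbra      41
add column weight_times_reorder = t['weight'] * t['reorder']:
    sku  reorder supplier  weight  weight_times_reorder
0  B202       23    Umbra      41                   943
1  B202       52     Acme      35                  1820
2  D202       75     Acme      35                  2625
3  E102       34  Soylent      50                  1700
4  B202       86    Umbra      41                  3526
5  D202       98    Umbra      41                  4018
6  B101       48    Umbra      41                  1968
drop duplicate supplier (keep=first):
    sku  reorder supplier  weight  weight_times_reorder
0  B202       23    Umbra      41                   943
1  B202       52     Acme      35                  1820
3  E102       34  Soylent      50                  1700
take 2 rows with largest weight:
    sku  reorder supplier  weight  weight_times_reorder
3  E102       34  Soylent      50                  1700
0  B202       23    Umbra      41                   943
sum of column 'weight_times_reorder' → 2643

2643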